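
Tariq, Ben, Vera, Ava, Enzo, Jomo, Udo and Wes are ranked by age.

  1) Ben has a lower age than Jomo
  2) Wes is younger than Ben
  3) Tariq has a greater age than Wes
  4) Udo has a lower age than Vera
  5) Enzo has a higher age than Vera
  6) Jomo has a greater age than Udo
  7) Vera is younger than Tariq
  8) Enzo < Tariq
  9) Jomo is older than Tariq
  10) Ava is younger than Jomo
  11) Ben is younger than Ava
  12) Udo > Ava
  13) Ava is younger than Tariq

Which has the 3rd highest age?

Chaining the given pairs: Wes < Ben < Ava < Udo < Vera < Enzo < Tariq < Jomo.
The 3rd largest is Enzo.

Enzo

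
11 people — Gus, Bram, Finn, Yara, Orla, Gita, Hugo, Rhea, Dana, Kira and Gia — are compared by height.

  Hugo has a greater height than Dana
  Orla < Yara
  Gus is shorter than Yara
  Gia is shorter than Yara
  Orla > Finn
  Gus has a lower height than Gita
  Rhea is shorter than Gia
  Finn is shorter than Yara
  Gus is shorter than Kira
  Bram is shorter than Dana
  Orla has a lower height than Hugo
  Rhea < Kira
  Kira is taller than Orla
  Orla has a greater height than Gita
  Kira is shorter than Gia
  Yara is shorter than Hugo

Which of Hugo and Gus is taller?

Hugo

Link the given pairs in sequence: Gus < Gita; Gita < Orla; Orla < Kira; Kira < Gia; Gia < Yara; Yara < Hugo.
Chaining these gives Gus < Gita < Orla < Kira < Gia < Yara < Hugo.
So Gus < Hugo; Hugo is the taller of the two.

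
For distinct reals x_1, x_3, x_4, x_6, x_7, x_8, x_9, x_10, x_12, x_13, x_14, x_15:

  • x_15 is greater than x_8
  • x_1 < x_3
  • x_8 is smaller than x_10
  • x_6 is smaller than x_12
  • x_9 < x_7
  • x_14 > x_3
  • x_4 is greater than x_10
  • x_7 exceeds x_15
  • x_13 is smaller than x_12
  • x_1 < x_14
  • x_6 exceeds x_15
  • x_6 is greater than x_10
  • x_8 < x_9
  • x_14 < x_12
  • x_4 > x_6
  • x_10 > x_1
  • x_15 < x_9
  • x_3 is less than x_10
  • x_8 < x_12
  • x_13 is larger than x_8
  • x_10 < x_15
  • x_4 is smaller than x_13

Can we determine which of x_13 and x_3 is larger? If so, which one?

x_13

Chaining the given relations: x_3 < x_10 < x_15 < x_6 < x_4 < x_13.
So x_13 is larger.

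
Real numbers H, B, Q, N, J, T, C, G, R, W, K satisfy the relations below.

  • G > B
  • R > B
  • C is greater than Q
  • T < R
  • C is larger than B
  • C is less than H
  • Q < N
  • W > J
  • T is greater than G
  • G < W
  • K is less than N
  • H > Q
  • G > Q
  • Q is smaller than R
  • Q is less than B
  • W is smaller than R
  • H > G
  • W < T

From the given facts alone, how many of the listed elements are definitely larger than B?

The elements the relations force above B are C, G, H, W, T, R — no chain reaches any other.
That is 6.

6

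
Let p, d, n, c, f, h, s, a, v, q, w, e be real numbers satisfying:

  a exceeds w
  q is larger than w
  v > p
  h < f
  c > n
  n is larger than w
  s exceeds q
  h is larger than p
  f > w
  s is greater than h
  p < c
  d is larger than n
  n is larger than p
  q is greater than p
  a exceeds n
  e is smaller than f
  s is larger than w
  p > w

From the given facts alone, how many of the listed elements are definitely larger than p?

From p the given relations immediately reach v, n, h, c, q.
From those, a, d, f, s — 9 in total.
Nothing else is reachable above p; 9 in all.

9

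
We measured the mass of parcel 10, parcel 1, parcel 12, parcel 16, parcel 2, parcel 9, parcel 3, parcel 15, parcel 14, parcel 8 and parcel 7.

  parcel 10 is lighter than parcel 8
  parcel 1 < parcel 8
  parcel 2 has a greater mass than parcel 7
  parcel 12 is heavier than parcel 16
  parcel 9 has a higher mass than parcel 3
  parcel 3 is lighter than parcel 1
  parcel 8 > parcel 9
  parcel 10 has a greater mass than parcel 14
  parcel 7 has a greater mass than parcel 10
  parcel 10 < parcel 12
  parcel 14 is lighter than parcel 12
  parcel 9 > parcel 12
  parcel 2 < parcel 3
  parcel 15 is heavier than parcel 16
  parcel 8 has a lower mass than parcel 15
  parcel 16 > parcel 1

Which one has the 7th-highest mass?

Piecing the relations together gives one ordering: parcel 14 < parcel 10 < parcel 7 < parcel 2 < parcel 3 < parcel 1 < parcel 16 < parcel 12 < parcel 9 < parcel 8 < parcel 15.
Counting 7 from the largest end gives parcel 3.

parcel 3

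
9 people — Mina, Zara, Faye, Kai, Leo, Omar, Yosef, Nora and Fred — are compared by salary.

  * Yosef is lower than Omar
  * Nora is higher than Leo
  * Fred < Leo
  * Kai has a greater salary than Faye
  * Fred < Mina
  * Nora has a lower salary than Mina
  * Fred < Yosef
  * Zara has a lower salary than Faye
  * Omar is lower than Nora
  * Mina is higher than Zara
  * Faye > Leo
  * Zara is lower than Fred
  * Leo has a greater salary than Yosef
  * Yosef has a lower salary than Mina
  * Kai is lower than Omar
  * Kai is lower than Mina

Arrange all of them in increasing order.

Zara < Fred < Yosef < Leo < Faye < Kai < Omar < Nora < Mina

The consecutive links are each given: Zara < Fred; Fred < Yosef; Yosef < Leo; Leo < Faye; Faye < Kai; Kai < Omar; Omar < Nora; Nora < Mina.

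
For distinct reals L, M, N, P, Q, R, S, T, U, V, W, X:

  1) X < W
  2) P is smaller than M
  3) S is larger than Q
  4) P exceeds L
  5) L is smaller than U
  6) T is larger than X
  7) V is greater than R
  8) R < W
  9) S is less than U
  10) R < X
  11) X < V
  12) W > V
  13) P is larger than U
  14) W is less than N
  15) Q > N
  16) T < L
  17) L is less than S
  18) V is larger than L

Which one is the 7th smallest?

N

The consecutive relations fix a unique order: R < X < T < L < V < W < N < Q < S < U < P < M.
The 7th smallest is N.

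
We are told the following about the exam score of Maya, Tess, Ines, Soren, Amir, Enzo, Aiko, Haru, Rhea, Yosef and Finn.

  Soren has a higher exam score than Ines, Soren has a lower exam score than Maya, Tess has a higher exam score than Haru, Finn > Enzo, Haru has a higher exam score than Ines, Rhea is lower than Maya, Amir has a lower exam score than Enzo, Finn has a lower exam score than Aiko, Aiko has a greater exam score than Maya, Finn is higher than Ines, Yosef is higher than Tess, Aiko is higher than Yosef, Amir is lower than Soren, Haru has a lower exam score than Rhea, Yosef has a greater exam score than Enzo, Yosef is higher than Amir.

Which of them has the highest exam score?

Amir is not greatest since Amir < Soren; Ines is not greatest since Ines < Haru; Haru is not greatest since Haru < Tess; Rhea is not greatest since Rhea < Maya; Tess is not greatest since Tess < Yosef; Enzo is not greatest since Enzo < Finn; Finn is not greatest since Finn < Aiko; Soren is not greatest since Soren < Maya; Maya is not greatest since Maya < Aiko; Yosef is not greatest since Yosef < Aiko.
Only Aiko has nothing above it, so Aiko is the highest exam score.

Aiko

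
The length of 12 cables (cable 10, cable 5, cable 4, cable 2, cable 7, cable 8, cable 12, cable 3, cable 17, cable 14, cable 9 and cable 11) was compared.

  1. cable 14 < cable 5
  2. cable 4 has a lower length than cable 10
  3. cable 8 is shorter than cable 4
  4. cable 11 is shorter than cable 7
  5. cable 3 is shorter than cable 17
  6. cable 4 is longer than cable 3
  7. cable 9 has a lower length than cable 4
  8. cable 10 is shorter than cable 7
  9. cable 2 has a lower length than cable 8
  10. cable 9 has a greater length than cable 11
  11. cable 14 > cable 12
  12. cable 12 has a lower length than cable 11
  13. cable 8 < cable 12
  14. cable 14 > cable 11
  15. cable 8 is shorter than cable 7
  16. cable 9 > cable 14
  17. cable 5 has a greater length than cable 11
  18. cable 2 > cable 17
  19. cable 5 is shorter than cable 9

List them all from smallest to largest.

cable 3 < cable 17 < cable 2 < cable 8 < cable 12 < cable 11 < cable 14 < cable 5 < cable 9 < cable 4 < cable 10 < cable 7

Nothing is placed below cable 3, so it is least; from there cable 3 < cable 17; cable 17 < cable 2; cable 2 < cable 8; cable 8 < cable 12; cable 12 < cable 11; cable 11 < cable 14; cable 14 < cable 5; cable 5 < cable 9; cable 9 < cable 4; cable 4 < cable 10; cable 10 < cable 7, each given directly.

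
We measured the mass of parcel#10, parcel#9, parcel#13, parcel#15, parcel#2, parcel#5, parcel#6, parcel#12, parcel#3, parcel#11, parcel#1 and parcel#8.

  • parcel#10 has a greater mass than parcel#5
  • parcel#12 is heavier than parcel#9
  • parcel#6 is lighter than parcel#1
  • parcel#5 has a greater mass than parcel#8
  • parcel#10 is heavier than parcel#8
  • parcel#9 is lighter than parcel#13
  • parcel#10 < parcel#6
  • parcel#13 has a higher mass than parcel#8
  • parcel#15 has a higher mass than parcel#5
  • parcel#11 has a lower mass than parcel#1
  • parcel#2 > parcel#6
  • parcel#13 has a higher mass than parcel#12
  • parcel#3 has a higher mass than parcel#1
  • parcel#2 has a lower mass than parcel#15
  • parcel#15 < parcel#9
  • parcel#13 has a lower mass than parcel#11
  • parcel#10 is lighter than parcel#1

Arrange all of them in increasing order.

parcel#8 < parcel#5 < parcel#10 < parcel#6 < parcel#2 < parcel#15 < parcel#9 < parcel#12 < parcel#13 < parcel#11 < parcel#1 < parcel#3

Each adjacent pair is fixed by a given relation: parcel#8 < parcel#5; parcel#5 < parcel#10; parcel#10 < parcel#6; parcel#6 < parcel#2; parcel#2 < parcel#15; parcel#15 < parcel#9; parcel#9 < parcel#12; parcel#12 < parcel#13; parcel#13 < parcel#11; parcel#11 < parcel#1; parcel#1 < parcel#3. Chaining them end to end gives the full order.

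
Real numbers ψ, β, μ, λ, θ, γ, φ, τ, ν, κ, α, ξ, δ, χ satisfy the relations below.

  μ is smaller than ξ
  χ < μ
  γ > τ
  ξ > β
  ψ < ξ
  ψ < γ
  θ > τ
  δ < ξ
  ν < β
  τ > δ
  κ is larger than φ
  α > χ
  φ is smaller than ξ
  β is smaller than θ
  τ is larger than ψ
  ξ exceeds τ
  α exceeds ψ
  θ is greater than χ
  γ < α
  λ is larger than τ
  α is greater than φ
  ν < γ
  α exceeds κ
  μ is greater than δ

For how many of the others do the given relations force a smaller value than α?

8

From α the given relations immediately reach φ, ψ, χ, γ, κ.
From those, ν, τ — 7 in total.
From those, δ — 8 in total.
Nothing else is reachable below α; 8 in all.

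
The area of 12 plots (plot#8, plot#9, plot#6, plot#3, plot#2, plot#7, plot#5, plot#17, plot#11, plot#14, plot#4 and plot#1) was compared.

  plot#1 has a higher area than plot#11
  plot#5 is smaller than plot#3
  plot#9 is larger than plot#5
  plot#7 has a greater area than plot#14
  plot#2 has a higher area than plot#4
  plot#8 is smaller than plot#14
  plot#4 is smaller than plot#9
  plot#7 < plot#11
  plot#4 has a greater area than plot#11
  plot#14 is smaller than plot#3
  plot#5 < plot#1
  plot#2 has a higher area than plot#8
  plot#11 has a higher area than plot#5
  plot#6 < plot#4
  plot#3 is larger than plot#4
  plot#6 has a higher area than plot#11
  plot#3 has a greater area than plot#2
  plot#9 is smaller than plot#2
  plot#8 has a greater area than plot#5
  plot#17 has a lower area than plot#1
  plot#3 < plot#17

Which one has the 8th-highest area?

plot#11

Piecing the relations together gives one ordering: plot#5 < plot#8 < plot#14 < plot#7 < plot#11 < plot#6 < plot#4 < plot#9 < plot#2 < plot#3 < plot#17 < plot#1.
The 8th largest is plot#11.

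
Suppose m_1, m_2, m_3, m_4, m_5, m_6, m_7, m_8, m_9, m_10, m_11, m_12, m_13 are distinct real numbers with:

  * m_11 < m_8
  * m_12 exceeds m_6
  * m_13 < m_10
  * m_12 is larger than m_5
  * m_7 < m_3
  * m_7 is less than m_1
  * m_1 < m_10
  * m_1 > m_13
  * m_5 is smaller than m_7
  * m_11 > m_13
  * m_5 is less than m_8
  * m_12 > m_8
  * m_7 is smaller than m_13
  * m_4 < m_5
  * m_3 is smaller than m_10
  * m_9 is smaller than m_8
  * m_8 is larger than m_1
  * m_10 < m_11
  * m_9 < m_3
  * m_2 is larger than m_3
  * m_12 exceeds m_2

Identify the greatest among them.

m_12

m_4 is not greatest since m_4 < m_5; m_6 is not greatest since m_6 < m_12; m_5 is not greatest since m_5 < m_8; m_7 is not greatest since m_7 < m_1; m_9 is not greatest since m_9 < m_3; m_3 is not greatest since m_3 < m_2; m_13 is not greatest since m_13 < m_10; m_1 is not greatest since m_1 < m_8; m_10 is not greatest since m_10 < m_11; m_11 is not greatest since m_11 < m_8; m_2 is not greatest since m_2 < m_12; m_8 is not greatest since m_8 < m_12.
Only m_12 has nothing above it, so m_12 is the greatest.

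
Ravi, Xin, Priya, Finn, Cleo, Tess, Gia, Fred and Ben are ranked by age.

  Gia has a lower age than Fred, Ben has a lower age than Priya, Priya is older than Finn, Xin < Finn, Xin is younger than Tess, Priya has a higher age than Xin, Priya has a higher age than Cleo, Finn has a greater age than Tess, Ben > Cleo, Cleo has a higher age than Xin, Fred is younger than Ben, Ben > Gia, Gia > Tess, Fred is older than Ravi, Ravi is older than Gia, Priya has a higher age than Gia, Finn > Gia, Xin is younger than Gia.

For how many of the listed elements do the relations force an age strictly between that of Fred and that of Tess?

2

Chaining upward from Tess reaches: Gia, Ravi, Finn, Ben, Priya.
Chaining downward from Fred reaches: Xin, Gia, Ravi.
Strictly between Tess and Fred are those in both lists: Gia, Ravi — 2 elements.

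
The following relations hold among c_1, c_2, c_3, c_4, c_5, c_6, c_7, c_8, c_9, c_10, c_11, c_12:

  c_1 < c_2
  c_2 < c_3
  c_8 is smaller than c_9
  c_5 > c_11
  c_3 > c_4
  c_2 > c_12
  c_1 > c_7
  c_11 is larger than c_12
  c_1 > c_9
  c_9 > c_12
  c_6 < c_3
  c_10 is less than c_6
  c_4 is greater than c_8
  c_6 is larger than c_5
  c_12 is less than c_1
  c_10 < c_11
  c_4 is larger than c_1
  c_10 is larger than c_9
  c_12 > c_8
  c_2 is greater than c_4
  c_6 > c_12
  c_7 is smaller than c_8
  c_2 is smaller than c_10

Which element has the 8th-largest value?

The consecutive relations fix a unique order: c_7 < c_8 < c_12 < c_9 < c_1 < c_4 < c_2 < c_10 < c_11 < c_5 < c_6 < c_3.
Counting 8 from the largest end gives c_1.

c_1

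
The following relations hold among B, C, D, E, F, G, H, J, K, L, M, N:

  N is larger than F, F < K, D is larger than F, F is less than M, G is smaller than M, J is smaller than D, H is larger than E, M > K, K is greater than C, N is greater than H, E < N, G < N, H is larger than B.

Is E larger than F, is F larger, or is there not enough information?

Following every chain through F: above F we get K, M, N, D.
E is not reached, and no chain runs the other way from E to F.
So the given relations leave the order of F and E undetermined.

undetermined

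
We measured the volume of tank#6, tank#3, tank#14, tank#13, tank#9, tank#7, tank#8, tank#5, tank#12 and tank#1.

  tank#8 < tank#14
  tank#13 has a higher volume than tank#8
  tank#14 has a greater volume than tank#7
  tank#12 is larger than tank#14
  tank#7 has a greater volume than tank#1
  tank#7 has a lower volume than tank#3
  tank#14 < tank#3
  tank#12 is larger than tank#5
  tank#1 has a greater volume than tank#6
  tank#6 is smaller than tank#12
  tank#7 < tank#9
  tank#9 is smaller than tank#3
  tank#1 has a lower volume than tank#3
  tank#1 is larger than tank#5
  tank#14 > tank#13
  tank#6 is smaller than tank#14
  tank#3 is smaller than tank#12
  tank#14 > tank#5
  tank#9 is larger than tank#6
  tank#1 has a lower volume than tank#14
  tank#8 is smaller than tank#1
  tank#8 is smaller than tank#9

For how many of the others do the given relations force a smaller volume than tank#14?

6

The elements the relations force below tank#14 are tank#5, tank#6, tank#8, tank#1, tank#13, tank#7 — no chain reaches any other.
That is 6.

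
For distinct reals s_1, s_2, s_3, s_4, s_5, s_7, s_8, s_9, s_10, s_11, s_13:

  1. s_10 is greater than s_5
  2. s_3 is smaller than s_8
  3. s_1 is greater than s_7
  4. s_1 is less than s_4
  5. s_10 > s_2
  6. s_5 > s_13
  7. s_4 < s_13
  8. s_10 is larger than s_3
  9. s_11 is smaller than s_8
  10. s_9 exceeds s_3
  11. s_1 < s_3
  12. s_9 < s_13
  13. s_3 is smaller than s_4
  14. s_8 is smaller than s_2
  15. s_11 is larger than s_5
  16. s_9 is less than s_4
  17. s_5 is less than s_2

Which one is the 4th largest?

s_11

Piecing the relations together gives one ordering: s_7 < s_1 < s_3 < s_9 < s_4 < s_13 < s_5 < s_11 < s_8 < s_2 < s_10.
The 4th largest is s_11.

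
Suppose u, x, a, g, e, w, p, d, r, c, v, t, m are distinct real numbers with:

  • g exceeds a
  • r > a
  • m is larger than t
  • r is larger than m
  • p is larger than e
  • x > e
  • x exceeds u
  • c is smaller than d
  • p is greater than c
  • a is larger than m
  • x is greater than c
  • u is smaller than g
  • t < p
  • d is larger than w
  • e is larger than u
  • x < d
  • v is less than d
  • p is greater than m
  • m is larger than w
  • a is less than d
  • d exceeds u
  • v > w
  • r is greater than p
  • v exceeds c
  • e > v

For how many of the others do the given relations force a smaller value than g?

The elements the relations force below g are w, t, m, u, a — no chain reaches any other.
That is 5.

5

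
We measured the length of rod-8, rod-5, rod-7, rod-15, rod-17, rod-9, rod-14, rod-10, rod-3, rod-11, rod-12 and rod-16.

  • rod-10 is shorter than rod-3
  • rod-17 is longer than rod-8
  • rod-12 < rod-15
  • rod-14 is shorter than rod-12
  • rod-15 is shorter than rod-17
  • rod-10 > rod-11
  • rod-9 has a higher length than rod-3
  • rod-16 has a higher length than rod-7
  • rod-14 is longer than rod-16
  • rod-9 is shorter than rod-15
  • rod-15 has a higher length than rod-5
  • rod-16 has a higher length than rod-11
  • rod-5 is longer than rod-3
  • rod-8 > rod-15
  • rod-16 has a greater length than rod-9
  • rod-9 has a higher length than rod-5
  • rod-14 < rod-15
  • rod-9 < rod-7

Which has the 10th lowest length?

rod-15

Chaining the given pairs: rod-11 < rod-10 < rod-3 < rod-5 < rod-9 < rod-7 < rod-16 < rod-14 < rod-12 < rod-15 < rod-8 < rod-17.
The 10th smallest is rod-15.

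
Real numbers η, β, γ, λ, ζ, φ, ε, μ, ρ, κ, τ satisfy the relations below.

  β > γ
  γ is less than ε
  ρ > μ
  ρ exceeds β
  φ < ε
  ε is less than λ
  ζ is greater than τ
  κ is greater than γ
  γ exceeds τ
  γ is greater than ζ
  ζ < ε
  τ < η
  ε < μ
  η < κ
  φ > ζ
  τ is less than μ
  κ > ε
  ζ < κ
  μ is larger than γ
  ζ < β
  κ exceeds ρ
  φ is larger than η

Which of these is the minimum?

τ

Chaining upward from τ: directly above it, η, ζ, γ, μ; then φ, ε, β, ρ, κ; then λ.
That covers every other element, and nothing is given below τ, so τ is the minimum.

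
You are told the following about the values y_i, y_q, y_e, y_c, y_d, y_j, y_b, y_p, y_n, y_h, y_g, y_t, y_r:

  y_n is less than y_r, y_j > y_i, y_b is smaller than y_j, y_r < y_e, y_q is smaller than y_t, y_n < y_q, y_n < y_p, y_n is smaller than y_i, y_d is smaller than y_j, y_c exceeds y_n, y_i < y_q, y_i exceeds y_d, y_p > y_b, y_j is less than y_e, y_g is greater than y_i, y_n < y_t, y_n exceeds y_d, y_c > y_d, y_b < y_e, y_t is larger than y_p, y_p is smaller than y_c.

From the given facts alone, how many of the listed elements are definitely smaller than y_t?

6

Directly below y_t: y_n, y_p, y_q.
One step further: y_d, y_b, y_i (6 so far).
Nothing else is reachable below y_t; 6 in all.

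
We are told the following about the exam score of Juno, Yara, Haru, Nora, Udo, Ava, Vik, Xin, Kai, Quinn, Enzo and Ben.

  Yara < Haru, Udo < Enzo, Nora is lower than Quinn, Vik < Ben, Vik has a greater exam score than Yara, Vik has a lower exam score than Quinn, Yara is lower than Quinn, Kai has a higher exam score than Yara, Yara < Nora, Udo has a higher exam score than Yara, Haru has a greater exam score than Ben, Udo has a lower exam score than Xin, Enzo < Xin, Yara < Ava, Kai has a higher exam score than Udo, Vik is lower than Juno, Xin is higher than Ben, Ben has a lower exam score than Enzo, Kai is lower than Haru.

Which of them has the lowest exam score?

Yara

Vik is not least since Yara < Vik; Ben is not least since Vik < Ben; Udo is not least since Yara < Udo; Juno is not least since Vik < Juno; Nora is not least since Yara < Nora; Ava is not least since Yara < Ava; Enzo is not least since Udo < Enzo; Quinn is not least since Yara < Quinn; Kai is not least since Udo < Kai; Haru is not least since Kai < Haru; Xin is not least since Ben < Xin.
Only Yara has nothing below it, so Yara is the lowest exam score.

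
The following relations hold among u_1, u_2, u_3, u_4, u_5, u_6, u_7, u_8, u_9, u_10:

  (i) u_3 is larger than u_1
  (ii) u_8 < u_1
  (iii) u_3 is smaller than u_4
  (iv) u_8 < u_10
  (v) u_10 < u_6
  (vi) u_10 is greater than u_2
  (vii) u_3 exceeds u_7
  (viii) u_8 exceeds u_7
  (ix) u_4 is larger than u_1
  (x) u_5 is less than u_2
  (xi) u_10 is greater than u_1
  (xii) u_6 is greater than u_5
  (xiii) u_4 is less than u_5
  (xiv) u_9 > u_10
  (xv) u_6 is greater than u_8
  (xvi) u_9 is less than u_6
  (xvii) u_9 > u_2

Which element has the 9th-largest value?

Chaining the given pairs: u_7 < u_8 < u_1 < u_3 < u_4 < u_5 < u_2 < u_10 < u_9 < u_6.
Counting 9 from the largest end gives u_8.

u_8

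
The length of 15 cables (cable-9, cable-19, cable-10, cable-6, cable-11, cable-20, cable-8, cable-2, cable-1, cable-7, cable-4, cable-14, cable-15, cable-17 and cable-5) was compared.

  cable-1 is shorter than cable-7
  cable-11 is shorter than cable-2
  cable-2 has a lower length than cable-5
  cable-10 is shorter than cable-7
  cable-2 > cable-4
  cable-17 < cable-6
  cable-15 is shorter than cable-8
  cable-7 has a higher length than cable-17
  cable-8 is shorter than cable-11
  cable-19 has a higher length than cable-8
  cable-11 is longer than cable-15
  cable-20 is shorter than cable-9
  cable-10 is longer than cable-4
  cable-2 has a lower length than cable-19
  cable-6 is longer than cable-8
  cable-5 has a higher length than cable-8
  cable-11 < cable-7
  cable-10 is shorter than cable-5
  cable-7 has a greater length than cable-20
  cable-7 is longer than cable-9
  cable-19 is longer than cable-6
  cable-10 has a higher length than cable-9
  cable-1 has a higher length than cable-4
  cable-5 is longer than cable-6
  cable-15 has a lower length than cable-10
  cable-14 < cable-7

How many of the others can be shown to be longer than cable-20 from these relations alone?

4

Directly above cable-20: cable-9, cable-7.
One step further: cable-10 (3 so far).
One step further: cable-5 (4 so far).
Nothing else is reachable above cable-20; 4 in all.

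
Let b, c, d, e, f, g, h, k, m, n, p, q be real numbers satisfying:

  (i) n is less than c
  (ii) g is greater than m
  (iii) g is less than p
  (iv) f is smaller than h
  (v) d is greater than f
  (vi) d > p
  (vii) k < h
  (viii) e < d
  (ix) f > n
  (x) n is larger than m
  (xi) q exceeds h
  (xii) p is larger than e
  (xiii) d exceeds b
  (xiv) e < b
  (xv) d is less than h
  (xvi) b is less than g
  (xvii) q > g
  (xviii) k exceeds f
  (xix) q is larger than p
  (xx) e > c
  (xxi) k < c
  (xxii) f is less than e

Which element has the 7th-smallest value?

Chaining the given pairs: m < n < f < k < c < e < b < g < p < d < h < q.
Counting 7 from the smallest end gives b.

b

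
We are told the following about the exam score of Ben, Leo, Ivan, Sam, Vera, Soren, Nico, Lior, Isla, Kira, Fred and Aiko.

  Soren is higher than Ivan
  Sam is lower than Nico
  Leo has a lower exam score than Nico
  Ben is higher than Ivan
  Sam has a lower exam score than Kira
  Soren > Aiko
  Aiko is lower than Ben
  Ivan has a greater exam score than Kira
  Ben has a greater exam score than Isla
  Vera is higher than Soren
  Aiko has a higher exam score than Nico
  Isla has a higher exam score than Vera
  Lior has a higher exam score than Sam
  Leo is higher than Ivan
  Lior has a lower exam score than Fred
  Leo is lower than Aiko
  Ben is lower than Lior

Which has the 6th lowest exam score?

Chaining the given pairs: Sam < Kira < Ivan < Leo < Nico < Aiko < Soren < Vera < Isla < Ben < Lior < Fred.
The 6th smallest is Aiko.

Aiko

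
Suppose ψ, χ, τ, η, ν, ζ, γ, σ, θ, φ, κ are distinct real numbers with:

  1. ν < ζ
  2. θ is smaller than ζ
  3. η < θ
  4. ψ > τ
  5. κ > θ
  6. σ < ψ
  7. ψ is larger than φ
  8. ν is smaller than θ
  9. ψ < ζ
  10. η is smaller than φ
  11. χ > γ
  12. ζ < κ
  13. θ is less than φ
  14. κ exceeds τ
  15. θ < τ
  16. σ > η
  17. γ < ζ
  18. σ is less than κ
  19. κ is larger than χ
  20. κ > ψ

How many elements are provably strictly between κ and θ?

4

Chaining upward from θ reaches: τ, φ, ψ, ζ.
Chaining downward from κ reaches: η, ν, γ, τ, σ, φ, ψ, χ, ζ.
Strictly between θ and κ are those in both lists: τ, φ, ψ, ζ — 4 elements.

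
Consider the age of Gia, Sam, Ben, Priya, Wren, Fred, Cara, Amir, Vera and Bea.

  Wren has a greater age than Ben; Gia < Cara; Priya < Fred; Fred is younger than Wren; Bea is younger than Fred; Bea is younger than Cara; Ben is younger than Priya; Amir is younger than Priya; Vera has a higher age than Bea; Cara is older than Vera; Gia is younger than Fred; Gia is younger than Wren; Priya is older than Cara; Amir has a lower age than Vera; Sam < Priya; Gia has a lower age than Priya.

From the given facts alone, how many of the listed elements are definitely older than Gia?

The elements the relations force above Gia are Cara, Priya, Fred, Wren — no chain reaches any other.
That is 4.

4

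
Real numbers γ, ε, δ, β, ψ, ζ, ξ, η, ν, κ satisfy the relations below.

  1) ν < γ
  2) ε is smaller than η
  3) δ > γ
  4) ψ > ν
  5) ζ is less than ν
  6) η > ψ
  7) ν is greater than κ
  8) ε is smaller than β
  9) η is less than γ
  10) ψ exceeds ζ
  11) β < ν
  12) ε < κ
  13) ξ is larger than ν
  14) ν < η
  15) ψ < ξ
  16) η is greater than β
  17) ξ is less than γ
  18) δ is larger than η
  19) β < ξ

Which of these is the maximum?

δ

ε is not greatest since ε < β; κ is not greatest since κ < ν; β is not greatest since β < ν; ζ is not greatest since ζ < ν; ν is not greatest since ν < ξ; ψ is not greatest since ψ < η; ξ is not greatest since ξ < γ; η is not greatest since η < δ; γ is not greatest since γ < δ.
Only δ has nothing above it, so δ is the maximum.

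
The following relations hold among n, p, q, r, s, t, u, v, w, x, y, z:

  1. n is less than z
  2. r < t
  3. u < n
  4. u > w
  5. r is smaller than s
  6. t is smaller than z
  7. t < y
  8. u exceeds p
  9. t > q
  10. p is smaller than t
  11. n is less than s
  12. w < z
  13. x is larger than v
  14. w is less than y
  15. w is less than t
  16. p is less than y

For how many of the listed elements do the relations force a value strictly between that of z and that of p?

3

Chaining upward from p reaches: t, y, u, n, s.
Chaining downward from z reaches: q, w, r, t, u, n.
Strictly between p and z are those in both lists: t, u, n — 3 elements.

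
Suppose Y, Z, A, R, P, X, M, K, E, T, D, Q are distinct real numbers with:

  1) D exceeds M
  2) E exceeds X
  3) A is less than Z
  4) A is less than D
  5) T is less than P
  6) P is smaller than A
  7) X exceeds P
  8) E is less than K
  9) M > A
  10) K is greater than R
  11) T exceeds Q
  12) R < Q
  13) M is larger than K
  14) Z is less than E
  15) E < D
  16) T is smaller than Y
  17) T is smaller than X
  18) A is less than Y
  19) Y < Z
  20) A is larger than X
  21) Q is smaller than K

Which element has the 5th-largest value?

Z

The consecutive relations fix a unique order: R < Q < T < P < X < A < Y < Z < E < K < M < D.
Counting 5 from the largest end gives Z.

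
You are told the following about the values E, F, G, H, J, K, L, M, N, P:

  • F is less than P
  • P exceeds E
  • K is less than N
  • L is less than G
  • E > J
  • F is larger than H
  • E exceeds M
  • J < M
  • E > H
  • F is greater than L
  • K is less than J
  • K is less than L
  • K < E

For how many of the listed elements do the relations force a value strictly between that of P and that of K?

5

Chaining upward from K reaches: L, N, J, M, F, E, G.
Chaining downward from P reaches: L, J, M, H, F, E.
Strictly between K and P are those in both lists: L, J, M, F, E — 5 elements.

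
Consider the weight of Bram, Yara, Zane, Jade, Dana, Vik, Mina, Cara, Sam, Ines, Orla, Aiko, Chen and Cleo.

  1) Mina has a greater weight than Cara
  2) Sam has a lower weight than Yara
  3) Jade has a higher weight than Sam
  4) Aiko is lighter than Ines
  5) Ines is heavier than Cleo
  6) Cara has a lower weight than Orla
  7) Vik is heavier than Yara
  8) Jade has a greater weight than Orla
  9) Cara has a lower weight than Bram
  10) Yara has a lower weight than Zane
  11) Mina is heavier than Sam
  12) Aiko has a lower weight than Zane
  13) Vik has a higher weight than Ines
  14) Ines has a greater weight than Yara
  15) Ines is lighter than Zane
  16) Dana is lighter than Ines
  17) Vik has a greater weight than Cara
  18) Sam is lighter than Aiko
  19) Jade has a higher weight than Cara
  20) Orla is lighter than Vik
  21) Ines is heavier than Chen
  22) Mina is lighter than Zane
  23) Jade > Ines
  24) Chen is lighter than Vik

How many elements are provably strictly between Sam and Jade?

The relations place Sam below Jade. An element lies strictly between them when it is forced above Sam and also forced below Jade.
Above Sam: {Aiko, Mina, Yara, Ines, Zane, Vik}. Below Jade: {Cara, Orla, Dana, Aiko, Yara, Chen, Cleo, Ines}.
Intersection: {Aiko, Yara, Ines} — 3.

3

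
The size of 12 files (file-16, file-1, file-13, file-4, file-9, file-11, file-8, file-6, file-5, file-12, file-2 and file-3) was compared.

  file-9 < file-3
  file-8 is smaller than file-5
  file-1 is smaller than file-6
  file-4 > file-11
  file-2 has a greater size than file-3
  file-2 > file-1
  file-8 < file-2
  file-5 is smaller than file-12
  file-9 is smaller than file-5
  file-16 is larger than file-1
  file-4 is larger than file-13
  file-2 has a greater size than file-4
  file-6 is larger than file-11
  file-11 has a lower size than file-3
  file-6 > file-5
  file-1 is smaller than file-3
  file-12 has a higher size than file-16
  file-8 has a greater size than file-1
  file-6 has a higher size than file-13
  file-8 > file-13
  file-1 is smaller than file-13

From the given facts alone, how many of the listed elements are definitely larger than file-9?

5

The elements the relations force above file-9 are file-5, file-6, file-3, file-12, file-2 — no chain reaches any other.
That is 5.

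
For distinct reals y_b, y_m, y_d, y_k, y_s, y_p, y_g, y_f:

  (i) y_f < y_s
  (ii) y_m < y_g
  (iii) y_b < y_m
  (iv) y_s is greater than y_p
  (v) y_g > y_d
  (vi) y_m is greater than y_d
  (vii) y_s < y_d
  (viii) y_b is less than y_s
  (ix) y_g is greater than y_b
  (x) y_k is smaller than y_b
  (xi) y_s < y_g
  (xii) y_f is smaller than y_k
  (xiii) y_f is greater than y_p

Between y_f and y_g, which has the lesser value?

y_f

y_f < y_k < y_b < y_s < y_d < y_m < y_g, by transitivity through y_k, y_b, y_s, y_d, y_m.
So y_f < y_g; y_f is the smaller of the two.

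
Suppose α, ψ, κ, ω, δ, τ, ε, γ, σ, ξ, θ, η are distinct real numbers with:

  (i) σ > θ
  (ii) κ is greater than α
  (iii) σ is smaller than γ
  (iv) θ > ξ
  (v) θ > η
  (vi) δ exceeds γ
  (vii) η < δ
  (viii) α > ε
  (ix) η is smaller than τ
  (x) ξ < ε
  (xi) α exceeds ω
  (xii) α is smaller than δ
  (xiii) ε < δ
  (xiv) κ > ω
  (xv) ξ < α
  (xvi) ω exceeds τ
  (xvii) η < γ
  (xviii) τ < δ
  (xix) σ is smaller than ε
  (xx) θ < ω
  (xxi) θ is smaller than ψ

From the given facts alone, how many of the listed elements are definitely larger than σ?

5

The elements the relations force above σ are ε, γ, α, δ, κ — no chain reaches any other.
That is 5.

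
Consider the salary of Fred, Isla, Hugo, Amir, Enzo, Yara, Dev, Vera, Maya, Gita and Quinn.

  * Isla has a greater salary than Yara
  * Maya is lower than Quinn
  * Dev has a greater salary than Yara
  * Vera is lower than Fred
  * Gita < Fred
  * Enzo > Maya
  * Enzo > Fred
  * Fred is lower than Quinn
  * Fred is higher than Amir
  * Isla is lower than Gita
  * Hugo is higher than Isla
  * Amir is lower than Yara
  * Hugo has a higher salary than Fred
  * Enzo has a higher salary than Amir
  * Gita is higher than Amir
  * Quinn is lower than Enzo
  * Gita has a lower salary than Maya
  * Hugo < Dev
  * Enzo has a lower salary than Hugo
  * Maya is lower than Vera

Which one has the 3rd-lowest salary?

Piecing the relations together gives one ordering: Amir < Yara < Isla < Gita < Maya < Vera < Fred < Quinn < Enzo < Hugo < Dev.
Counting 3 from the smallest end gives Isla.

Isla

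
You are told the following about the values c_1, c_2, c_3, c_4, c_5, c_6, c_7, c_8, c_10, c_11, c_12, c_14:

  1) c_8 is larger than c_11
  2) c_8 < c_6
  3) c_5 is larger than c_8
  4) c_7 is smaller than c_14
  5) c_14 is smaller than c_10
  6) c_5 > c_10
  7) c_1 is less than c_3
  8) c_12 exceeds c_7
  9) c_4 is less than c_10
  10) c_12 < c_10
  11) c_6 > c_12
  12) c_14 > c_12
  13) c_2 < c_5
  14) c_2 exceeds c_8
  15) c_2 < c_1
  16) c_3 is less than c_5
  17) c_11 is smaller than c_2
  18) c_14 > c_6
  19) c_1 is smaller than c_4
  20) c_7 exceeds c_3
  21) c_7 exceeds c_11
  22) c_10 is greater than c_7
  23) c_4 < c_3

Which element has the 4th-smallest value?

c_1

Chaining the given pairs: c_11 < c_8 < c_2 < c_1 < c_4 < c_3 < c_7 < c_12 < c_6 < c_14 < c_10 < c_5.
The 4th smallest is c_1.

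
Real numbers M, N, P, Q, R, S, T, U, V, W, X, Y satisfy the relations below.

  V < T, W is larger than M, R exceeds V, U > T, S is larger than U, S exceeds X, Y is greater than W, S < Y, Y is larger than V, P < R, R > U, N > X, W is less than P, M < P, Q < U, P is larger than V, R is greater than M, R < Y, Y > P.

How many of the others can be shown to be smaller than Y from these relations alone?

10

From Y the given relations immediately reach V, W, P, R, S.
From those, M, X, U — 8 in total.
From those, Q, T — 10 in total.
Nothing else is reachable below Y; 10 in all.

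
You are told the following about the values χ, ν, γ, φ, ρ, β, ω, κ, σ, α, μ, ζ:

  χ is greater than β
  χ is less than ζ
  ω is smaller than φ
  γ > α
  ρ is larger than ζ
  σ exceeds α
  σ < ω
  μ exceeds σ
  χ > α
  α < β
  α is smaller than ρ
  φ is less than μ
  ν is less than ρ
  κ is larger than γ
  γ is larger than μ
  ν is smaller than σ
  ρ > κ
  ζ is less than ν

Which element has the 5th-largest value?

The consecutive relations fix a unique order: α < β < χ < ζ < ν < σ < ω < φ < μ < γ < κ < ρ.
Counting 5 from the largest end gives φ.

φ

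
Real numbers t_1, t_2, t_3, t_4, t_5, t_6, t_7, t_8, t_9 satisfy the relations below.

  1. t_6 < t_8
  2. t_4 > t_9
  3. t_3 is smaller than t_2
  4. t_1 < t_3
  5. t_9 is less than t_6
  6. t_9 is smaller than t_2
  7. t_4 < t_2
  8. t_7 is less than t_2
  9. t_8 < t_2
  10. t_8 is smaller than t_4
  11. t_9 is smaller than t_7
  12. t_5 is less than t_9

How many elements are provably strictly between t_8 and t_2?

The relations place t_8 below t_2. An element lies strictly between them when it is forced above t_8 and also forced below t_2.
Above t_8: {t_4}. Below t_2: {t_5, t_9, t_6, t_1, t_7, t_4, t_3}.
Intersection: {t_4} — 1.

1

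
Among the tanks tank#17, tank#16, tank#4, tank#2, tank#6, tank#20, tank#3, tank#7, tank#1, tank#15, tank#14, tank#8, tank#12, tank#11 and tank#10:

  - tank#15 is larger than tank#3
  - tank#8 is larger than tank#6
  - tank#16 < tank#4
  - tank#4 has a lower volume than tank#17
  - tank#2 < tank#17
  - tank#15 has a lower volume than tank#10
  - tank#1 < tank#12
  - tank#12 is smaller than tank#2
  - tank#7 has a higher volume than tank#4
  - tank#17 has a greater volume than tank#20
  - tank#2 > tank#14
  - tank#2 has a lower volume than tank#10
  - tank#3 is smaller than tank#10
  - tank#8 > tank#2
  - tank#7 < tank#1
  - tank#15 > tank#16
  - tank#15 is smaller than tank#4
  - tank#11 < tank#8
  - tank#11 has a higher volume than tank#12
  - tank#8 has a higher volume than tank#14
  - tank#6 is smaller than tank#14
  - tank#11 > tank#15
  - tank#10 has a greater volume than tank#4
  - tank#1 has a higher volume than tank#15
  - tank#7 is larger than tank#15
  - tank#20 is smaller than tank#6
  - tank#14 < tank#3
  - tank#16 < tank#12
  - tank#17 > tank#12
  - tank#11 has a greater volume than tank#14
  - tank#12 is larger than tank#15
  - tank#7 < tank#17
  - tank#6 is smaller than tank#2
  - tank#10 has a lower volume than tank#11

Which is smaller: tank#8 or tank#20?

tank#20 < tank#6 and tank#6 < tank#14 give tank#20 < tank#14.
Then tank#14 < tank#3 extends the chain to tank#3.
Then tank#3 < tank#15 extends the chain to tank#15.
Then tank#15 < tank#4 extends the chain to tank#4.
With tank#4 < tank#7: tank#20 < tank#6 < tank#14 < tank#3 < tank#15 < tank#4 < tank#7.
With tank#7 < tank#1: tank#20 < tank#6 < tank#14 < tank#3 < tank#15 < tank#4 < tank#7 < tank#1.
With tank#1 < tank#12: tank#20 < tank#6 < tank#14 < tank#3 < tank#15 < tank#4 < tank#7 < tank#1 < tank#12.
Then tank#12 < tank#2 extends the chain to tank#2.
With tank#2 < tank#10: tank#20 < tank#6 < tank#14 < tank#3 < tank#15 < tank#4 < tank#7 < tank#1 < tank#12 < tank#2 < tank#10.
With tank#10 < tank#11: tank#20 < tank#6 < tank#14 < tank#3 < tank#15 < tank#4 < tank#7 < tank#1 < tank#12 < tank#2 < tank#10 < tank#11.
Then tank#11 < tank#8 extends the chain to tank#8.
So tank#20 < tank#8; tank#20 is the smaller of the two.

tank#20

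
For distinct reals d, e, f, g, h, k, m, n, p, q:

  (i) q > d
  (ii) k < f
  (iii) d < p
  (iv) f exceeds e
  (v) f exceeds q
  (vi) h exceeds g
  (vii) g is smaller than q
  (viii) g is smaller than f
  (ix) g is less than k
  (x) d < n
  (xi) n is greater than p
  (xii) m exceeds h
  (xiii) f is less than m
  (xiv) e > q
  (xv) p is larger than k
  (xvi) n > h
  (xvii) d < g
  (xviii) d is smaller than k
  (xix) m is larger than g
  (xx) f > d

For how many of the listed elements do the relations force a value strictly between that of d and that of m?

Chaining upward from d reaches: g, k, p, q, e, h, f, n.
Chaining downward from m reaches: g, k, q, e, h, f.
Strictly between d and m are those in both lists: g, k, q, e, h, f — 6 elements.

6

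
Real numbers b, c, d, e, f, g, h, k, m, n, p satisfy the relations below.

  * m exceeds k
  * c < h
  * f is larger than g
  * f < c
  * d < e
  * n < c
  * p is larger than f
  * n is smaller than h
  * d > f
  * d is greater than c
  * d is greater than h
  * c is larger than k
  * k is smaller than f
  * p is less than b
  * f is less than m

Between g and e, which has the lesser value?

g

g < f < c < h < d < e, by transitivity through f, c, h, d.
So g < e; g is the smaller of the two.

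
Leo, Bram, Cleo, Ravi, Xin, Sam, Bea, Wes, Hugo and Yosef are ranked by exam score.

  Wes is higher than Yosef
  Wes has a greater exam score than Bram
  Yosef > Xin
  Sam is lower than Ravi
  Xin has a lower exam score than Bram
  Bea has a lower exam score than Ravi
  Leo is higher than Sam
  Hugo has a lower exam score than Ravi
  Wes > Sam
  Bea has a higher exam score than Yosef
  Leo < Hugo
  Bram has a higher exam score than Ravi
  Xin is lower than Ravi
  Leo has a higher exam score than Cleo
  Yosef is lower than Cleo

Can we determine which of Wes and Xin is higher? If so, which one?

Following the relations from Xin: Xin < Yosef < Cleo < Leo < Hugo < Ravi < Bram < Wes.
So Wes is higher.

Wes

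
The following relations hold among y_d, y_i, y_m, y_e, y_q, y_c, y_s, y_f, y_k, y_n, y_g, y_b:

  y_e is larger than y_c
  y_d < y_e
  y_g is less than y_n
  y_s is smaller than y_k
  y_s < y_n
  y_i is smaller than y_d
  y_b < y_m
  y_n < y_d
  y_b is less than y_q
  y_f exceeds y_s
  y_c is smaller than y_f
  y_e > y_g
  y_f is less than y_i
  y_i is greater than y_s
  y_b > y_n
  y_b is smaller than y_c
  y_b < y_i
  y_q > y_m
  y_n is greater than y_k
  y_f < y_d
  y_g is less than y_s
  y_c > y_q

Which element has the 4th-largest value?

The consecutive relations fix a unique order: y_g < y_s < y_k < y_n < y_b < y_m < y_q < y_c < y_f < y_i < y_d < y_e.
The 4th largest is y_f.

y_f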